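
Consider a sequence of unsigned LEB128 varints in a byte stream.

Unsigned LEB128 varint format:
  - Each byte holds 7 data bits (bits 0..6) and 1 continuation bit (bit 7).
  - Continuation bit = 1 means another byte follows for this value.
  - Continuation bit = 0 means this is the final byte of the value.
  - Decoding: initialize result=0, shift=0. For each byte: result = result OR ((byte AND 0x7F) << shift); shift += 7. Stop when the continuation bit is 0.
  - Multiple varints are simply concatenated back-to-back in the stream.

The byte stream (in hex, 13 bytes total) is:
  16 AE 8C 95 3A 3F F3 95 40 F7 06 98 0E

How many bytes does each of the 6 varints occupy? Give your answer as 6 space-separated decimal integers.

  byte[0]=0x16 cont=0 payload=0x16=22: acc |= 22<<0 -> acc=22 shift=7 [end]
Varint 1: bytes[0:1] = 16 -> value 22 (1 byte(s))
  byte[1]=0xAE cont=1 payload=0x2E=46: acc |= 46<<0 -> acc=46 shift=7
  byte[2]=0x8C cont=1 payload=0x0C=12: acc |= 12<<7 -> acc=1582 shift=14
  byte[3]=0x95 cont=1 payload=0x15=21: acc |= 21<<14 -> acc=345646 shift=21
  byte[4]=0x3A cont=0 payload=0x3A=58: acc |= 58<<21 -> acc=121980462 shift=28 [end]
Varint 2: bytes[1:5] = AE 8C 95 3A -> value 121980462 (4 byte(s))
  byte[5]=0x3F cont=0 payload=0x3F=63: acc |= 63<<0 -> acc=63 shift=7 [end]
Varint 3: bytes[5:6] = 3F -> value 63 (1 byte(s))
  byte[6]=0xF3 cont=1 payload=0x73=115: acc |= 115<<0 -> acc=115 shift=7
  byte[7]=0x95 cont=1 payload=0x15=21: acc |= 21<<7 -> acc=2803 shift=14
  byte[8]=0x40 cont=0 payload=0x40=64: acc |= 64<<14 -> acc=1051379 shift=21 [end]
Varint 4: bytes[6:9] = F3 95 40 -> value 1051379 (3 byte(s))
  byte[9]=0xF7 cont=1 payload=0x77=119: acc |= 119<<0 -> acc=119 shift=7
  byte[10]=0x06 cont=0 payload=0x06=6: acc |= 6<<7 -> acc=887 shift=14 [end]
Varint 5: bytes[9:11] = F7 06 -> value 887 (2 byte(s))
  byte[11]=0x98 cont=1 payload=0x18=24: acc |= 24<<0 -> acc=24 shift=7
  byte[12]=0x0E cont=0 payload=0x0E=14: acc |= 14<<7 -> acc=1816 shift=14 [end]
Varint 6: bytes[11:13] = 98 0E -> value 1816 (2 byte(s))

Answer: 1 4 1 3 2 2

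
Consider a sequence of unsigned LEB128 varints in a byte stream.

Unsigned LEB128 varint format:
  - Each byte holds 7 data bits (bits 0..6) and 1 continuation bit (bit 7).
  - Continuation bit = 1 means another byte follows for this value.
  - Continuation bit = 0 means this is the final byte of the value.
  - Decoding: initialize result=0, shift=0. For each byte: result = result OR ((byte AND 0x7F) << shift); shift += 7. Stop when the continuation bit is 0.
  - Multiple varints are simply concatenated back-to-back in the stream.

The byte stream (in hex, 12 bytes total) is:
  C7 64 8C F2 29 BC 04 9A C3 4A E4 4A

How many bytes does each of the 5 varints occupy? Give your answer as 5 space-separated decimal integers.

  byte[0]=0xC7 cont=1 payload=0x47=71: acc |= 71<<0 -> acc=71 shift=7
  byte[1]=0x64 cont=0 payload=0x64=100: acc |= 100<<7 -> acc=12871 shift=14 [end]
Varint 1: bytes[0:2] = C7 64 -> value 12871 (2 byte(s))
  byte[2]=0x8C cont=1 payload=0x0C=12: acc |= 12<<0 -> acc=12 shift=7
  byte[3]=0xF2 cont=1 payload=0x72=114: acc |= 114<<7 -> acc=14604 shift=14
  byte[4]=0x29 cont=0 payload=0x29=41: acc |= 41<<14 -> acc=686348 shift=21 [end]
Varint 2: bytes[2:5] = 8C F2 29 -> value 686348 (3 byte(s))
  byte[5]=0xBC cont=1 payload=0x3C=60: acc |= 60<<0 -> acc=60 shift=7
  byte[6]=0x04 cont=0 payload=0x04=4: acc |= 4<<7 -> acc=572 shift=14 [end]
Varint 3: bytes[5:7] = BC 04 -> value 572 (2 byte(s))
  byte[7]=0x9A cont=1 payload=0x1A=26: acc |= 26<<0 -> acc=26 shift=7
  byte[8]=0xC3 cont=1 payload=0x43=67: acc |= 67<<7 -> acc=8602 shift=14
  byte[9]=0x4A cont=0 payload=0x4A=74: acc |= 74<<14 -> acc=1221018 shift=21 [end]
Varint 4: bytes[7:10] = 9A C3 4A -> value 1221018 (3 byte(s))
  byte[10]=0xE4 cont=1 payload=0x64=100: acc |= 100<<0 -> acc=100 shift=7
  byte[11]=0x4A cont=0 payload=0x4A=74: acc |= 74<<7 -> acc=9572 shift=14 [end]
Varint 5: bytes[10:12] = E4 4A -> value 9572 (2 byte(s))

Answer: 2 3 2 3 2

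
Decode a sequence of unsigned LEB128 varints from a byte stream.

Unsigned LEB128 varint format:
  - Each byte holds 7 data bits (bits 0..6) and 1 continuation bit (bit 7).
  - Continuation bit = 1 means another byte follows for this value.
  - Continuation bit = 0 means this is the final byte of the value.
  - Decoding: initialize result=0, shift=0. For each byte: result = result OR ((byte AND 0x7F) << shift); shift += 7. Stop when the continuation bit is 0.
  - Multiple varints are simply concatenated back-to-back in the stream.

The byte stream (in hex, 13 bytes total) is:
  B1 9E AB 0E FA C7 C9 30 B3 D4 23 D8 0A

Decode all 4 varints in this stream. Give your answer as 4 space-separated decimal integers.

Answer: 30068529 101868538 584243 1368

Derivation:
  byte[0]=0xB1 cont=1 payload=0x31=49: acc |= 49<<0 -> acc=49 shift=7
  byte[1]=0x9E cont=1 payload=0x1E=30: acc |= 30<<7 -> acc=3889 shift=14
  byte[2]=0xAB cont=1 payload=0x2B=43: acc |= 43<<14 -> acc=708401 shift=21
  byte[3]=0x0E cont=0 payload=0x0E=14: acc |= 14<<21 -> acc=30068529 shift=28 [end]
Varint 1: bytes[0:4] = B1 9E AB 0E -> value 30068529 (4 byte(s))
  byte[4]=0xFA cont=1 payload=0x7A=122: acc |= 122<<0 -> acc=122 shift=7
  byte[5]=0xC7 cont=1 payload=0x47=71: acc |= 71<<7 -> acc=9210 shift=14
  byte[6]=0xC9 cont=1 payload=0x49=73: acc |= 73<<14 -> acc=1205242 shift=21
  byte[7]=0x30 cont=0 payload=0x30=48: acc |= 48<<21 -> acc=101868538 shift=28 [end]
Varint 2: bytes[4:8] = FA C7 C9 30 -> value 101868538 (4 byte(s))
  byte[8]=0xB3 cont=1 payload=0x33=51: acc |= 51<<0 -> acc=51 shift=7
  byte[9]=0xD4 cont=1 payload=0x54=84: acc |= 84<<7 -> acc=10803 shift=14
  byte[10]=0x23 cont=0 payload=0x23=35: acc |= 35<<14 -> acc=584243 shift=21 [end]
Varint 3: bytes[8:11] = B3 D4 23 -> value 584243 (3 byte(s))
  byte[11]=0xD8 cont=1 payload=0x58=88: acc |= 88<<0 -> acc=88 shift=7
  byte[12]=0x0A cont=0 payload=0x0A=10: acc |= 10<<7 -> acc=1368 shift=14 [end]
Varint 4: bytes[11:13] = D8 0A -> value 1368 (2 byte(s))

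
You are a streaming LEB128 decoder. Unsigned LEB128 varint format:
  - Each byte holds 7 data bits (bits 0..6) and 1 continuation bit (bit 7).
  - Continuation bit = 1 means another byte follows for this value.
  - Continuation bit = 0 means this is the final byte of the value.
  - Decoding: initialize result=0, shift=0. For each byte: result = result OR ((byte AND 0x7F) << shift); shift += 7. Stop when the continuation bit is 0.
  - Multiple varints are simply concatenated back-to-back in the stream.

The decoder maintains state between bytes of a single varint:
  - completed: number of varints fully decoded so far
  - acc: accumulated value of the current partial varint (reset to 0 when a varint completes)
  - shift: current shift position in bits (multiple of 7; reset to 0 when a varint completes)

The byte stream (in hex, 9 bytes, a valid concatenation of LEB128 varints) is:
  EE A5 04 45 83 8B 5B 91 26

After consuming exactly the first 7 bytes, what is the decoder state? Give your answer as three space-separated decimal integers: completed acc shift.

Answer: 3 0 0

Derivation:
byte[0]=0xEE cont=1 payload=0x6E: acc |= 110<<0 -> completed=0 acc=110 shift=7
byte[1]=0xA5 cont=1 payload=0x25: acc |= 37<<7 -> completed=0 acc=4846 shift=14
byte[2]=0x04 cont=0 payload=0x04: varint #1 complete (value=70382); reset -> completed=1 acc=0 shift=0
byte[3]=0x45 cont=0 payload=0x45: varint #2 complete (value=69); reset -> completed=2 acc=0 shift=0
byte[4]=0x83 cont=1 payload=0x03: acc |= 3<<0 -> completed=2 acc=3 shift=7
byte[5]=0x8B cont=1 payload=0x0B: acc |= 11<<7 -> completed=2 acc=1411 shift=14
byte[6]=0x5B cont=0 payload=0x5B: varint #3 complete (value=1492355); reset -> completed=3 acc=0 shift=0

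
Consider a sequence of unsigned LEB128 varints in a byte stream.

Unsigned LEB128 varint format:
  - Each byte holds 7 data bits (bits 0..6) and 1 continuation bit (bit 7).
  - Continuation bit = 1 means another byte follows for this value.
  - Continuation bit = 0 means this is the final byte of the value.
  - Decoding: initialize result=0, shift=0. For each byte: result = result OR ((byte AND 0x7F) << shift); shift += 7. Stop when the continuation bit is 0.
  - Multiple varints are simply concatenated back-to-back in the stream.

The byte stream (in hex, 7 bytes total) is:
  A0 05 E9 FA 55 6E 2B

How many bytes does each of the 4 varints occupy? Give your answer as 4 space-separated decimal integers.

Answer: 2 3 1 1

Derivation:
  byte[0]=0xA0 cont=1 payload=0x20=32: acc |= 32<<0 -> acc=32 shift=7
  byte[1]=0x05 cont=0 payload=0x05=5: acc |= 5<<7 -> acc=672 shift=14 [end]
Varint 1: bytes[0:2] = A0 05 -> value 672 (2 byte(s))
  byte[2]=0xE9 cont=1 payload=0x69=105: acc |= 105<<0 -> acc=105 shift=7
  byte[3]=0xFA cont=1 payload=0x7A=122: acc |= 122<<7 -> acc=15721 shift=14
  byte[4]=0x55 cont=0 payload=0x55=85: acc |= 85<<14 -> acc=1408361 shift=21 [end]
Varint 2: bytes[2:5] = E9 FA 55 -> value 1408361 (3 byte(s))
  byte[5]=0x6E cont=0 payload=0x6E=110: acc |= 110<<0 -> acc=110 shift=7 [end]
Varint 3: bytes[5:6] = 6E -> value 110 (1 byte(s))
  byte[6]=0x2B cont=0 payload=0x2B=43: acc |= 43<<0 -> acc=43 shift=7 [end]
Varint 4: bytes[6:7] = 2B -> value 43 (1 byte(s))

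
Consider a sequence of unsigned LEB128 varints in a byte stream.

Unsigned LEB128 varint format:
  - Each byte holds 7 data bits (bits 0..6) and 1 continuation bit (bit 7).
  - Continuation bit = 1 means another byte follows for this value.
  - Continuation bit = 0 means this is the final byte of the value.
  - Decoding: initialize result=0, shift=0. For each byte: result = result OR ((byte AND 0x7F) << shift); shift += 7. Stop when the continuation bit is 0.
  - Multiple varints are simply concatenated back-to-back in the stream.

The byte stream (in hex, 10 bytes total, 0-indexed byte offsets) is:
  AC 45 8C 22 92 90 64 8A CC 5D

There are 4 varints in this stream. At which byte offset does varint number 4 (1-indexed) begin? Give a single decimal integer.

Answer: 7

Derivation:
  byte[0]=0xAC cont=1 payload=0x2C=44: acc |= 44<<0 -> acc=44 shift=7
  byte[1]=0x45 cont=0 payload=0x45=69: acc |= 69<<7 -> acc=8876 shift=14 [end]
Varint 1: bytes[0:2] = AC 45 -> value 8876 (2 byte(s))
  byte[2]=0x8C cont=1 payload=0x0C=12: acc |= 12<<0 -> acc=12 shift=7
  byte[3]=0x22 cont=0 payload=0x22=34: acc |= 34<<7 -> acc=4364 shift=14 [end]
Varint 2: bytes[2:4] = 8C 22 -> value 4364 (2 byte(s))
  byte[4]=0x92 cont=1 payload=0x12=18: acc |= 18<<0 -> acc=18 shift=7
  byte[5]=0x90 cont=1 payload=0x10=16: acc |= 16<<7 -> acc=2066 shift=14
  byte[6]=0x64 cont=0 payload=0x64=100: acc |= 100<<14 -> acc=1640466 shift=21 [end]
Varint 3: bytes[4:7] = 92 90 64 -> value 1640466 (3 byte(s))
  byte[7]=0x8A cont=1 payload=0x0A=10: acc |= 10<<0 -> acc=10 shift=7
  byte[8]=0xCC cont=1 payload=0x4C=76: acc |= 76<<7 -> acc=9738 shift=14
  byte[9]=0x5D cont=0 payload=0x5D=93: acc |= 93<<14 -> acc=1533450 shift=21 [end]
Varint 4: bytes[7:10] = 8A CC 5D -> value 1533450 (3 byte(s))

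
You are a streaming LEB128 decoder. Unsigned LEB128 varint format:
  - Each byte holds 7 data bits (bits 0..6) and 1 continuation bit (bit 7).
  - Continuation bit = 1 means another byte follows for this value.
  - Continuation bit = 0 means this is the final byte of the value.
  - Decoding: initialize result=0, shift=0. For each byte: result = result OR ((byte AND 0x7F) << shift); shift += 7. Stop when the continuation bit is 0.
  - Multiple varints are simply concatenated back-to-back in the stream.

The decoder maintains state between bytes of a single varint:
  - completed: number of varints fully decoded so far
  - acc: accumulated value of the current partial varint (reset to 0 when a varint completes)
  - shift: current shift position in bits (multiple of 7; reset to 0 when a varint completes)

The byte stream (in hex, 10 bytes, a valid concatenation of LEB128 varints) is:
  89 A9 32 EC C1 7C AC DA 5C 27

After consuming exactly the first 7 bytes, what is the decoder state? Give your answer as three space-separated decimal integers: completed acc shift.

byte[0]=0x89 cont=1 payload=0x09: acc |= 9<<0 -> completed=0 acc=9 shift=7
byte[1]=0xA9 cont=1 payload=0x29: acc |= 41<<7 -> completed=0 acc=5257 shift=14
byte[2]=0x32 cont=0 payload=0x32: varint #1 complete (value=824457); reset -> completed=1 acc=0 shift=0
byte[3]=0xEC cont=1 payload=0x6C: acc |= 108<<0 -> completed=1 acc=108 shift=7
byte[4]=0xC1 cont=1 payload=0x41: acc |= 65<<7 -> completed=1 acc=8428 shift=14
byte[5]=0x7C cont=0 payload=0x7C: varint #2 complete (value=2040044); reset -> completed=2 acc=0 shift=0
byte[6]=0xAC cont=1 payload=0x2C: acc |= 44<<0 -> completed=2 acc=44 shift=7

Answer: 2 44 7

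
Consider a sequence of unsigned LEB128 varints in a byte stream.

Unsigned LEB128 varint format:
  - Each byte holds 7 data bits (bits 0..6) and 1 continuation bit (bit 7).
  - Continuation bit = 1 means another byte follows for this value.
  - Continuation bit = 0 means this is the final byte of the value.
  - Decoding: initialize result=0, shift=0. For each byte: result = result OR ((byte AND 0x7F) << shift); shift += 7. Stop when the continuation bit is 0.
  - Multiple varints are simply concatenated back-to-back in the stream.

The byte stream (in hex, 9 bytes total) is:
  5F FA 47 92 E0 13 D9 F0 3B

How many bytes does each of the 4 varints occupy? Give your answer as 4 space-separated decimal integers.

  byte[0]=0x5F cont=0 payload=0x5F=95: acc |= 95<<0 -> acc=95 shift=7 [end]
Varint 1: bytes[0:1] = 5F -> value 95 (1 byte(s))
  byte[1]=0xFA cont=1 payload=0x7A=122: acc |= 122<<0 -> acc=122 shift=7
  byte[2]=0x47 cont=0 payload=0x47=71: acc |= 71<<7 -> acc=9210 shift=14 [end]
Varint 2: bytes[1:3] = FA 47 -> value 9210 (2 byte(s))
  byte[3]=0x92 cont=1 payload=0x12=18: acc |= 18<<0 -> acc=18 shift=7
  byte[4]=0xE0 cont=1 payload=0x60=96: acc |= 96<<7 -> acc=12306 shift=14
  byte[5]=0x13 cont=0 payload=0x13=19: acc |= 19<<14 -> acc=323602 shift=21 [end]
Varint 3: bytes[3:6] = 92 E0 13 -> value 323602 (3 byte(s))
  byte[6]=0xD9 cont=1 payload=0x59=89: acc |= 89<<0 -> acc=89 shift=7
  byte[7]=0xF0 cont=1 payload=0x70=112: acc |= 112<<7 -> acc=14425 shift=14
  byte[8]=0x3B cont=0 payload=0x3B=59: acc |= 59<<14 -> acc=981081 shift=21 [end]
Varint 4: bytes[6:9] = D9 F0 3B -> value 981081 (3 byte(s))

Answer: 1 2 3 3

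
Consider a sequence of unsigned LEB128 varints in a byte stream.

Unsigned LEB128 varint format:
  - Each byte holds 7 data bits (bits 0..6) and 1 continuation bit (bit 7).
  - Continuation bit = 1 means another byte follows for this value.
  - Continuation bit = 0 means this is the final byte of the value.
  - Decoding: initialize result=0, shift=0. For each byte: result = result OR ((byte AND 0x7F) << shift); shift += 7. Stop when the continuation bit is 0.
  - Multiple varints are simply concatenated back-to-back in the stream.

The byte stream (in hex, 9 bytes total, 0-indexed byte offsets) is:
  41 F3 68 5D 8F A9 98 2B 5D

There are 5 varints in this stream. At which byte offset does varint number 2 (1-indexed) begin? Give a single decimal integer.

  byte[0]=0x41 cont=0 payload=0x41=65: acc |= 65<<0 -> acc=65 shift=7 [end]
Varint 1: bytes[0:1] = 41 -> value 65 (1 byte(s))
  byte[1]=0xF3 cont=1 payload=0x73=115: acc |= 115<<0 -> acc=115 shift=7
  byte[2]=0x68 cont=0 payload=0x68=104: acc |= 104<<7 -> acc=13427 shift=14 [end]
Varint 2: bytes[1:3] = F3 68 -> value 13427 (2 byte(s))
  byte[3]=0x5D cont=0 payload=0x5D=93: acc |= 93<<0 -> acc=93 shift=7 [end]
Varint 3: bytes[3:4] = 5D -> value 93 (1 byte(s))
  byte[4]=0x8F cont=1 payload=0x0F=15: acc |= 15<<0 -> acc=15 shift=7
  byte[5]=0xA9 cont=1 payload=0x29=41: acc |= 41<<7 -> acc=5263 shift=14
  byte[6]=0x98 cont=1 payload=0x18=24: acc |= 24<<14 -> acc=398479 shift=21
  byte[7]=0x2B cont=0 payload=0x2B=43: acc |= 43<<21 -> acc=90576015 shift=28 [end]
Varint 4: bytes[4:8] = 8F A9 98 2B -> value 90576015 (4 byte(s))
  byte[8]=0x5D cont=0 payload=0x5D=93: acc |= 93<<0 -> acc=93 shift=7 [end]
Varint 5: bytes[8:9] = 5D -> value 93 (1 byte(s))

Answer: 1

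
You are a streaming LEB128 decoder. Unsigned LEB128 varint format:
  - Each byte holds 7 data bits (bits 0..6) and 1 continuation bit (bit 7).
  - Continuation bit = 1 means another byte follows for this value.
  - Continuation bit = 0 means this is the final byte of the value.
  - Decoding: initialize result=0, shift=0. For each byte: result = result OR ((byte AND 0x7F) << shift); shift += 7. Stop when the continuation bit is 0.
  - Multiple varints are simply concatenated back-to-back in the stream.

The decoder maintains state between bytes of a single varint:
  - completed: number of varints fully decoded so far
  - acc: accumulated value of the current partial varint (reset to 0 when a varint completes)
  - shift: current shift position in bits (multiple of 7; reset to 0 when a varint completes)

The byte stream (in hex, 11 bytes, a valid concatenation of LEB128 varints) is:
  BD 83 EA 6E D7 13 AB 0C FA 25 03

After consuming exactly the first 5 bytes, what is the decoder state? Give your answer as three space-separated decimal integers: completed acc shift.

byte[0]=0xBD cont=1 payload=0x3D: acc |= 61<<0 -> completed=0 acc=61 shift=7
byte[1]=0x83 cont=1 payload=0x03: acc |= 3<<7 -> completed=0 acc=445 shift=14
byte[2]=0xEA cont=1 payload=0x6A: acc |= 106<<14 -> completed=0 acc=1737149 shift=21
byte[3]=0x6E cont=0 payload=0x6E: varint #1 complete (value=232423869); reset -> completed=1 acc=0 shift=0
byte[4]=0xD7 cont=1 payload=0x57: acc |= 87<<0 -> completed=1 acc=87 shift=7

Answer: 1 87 7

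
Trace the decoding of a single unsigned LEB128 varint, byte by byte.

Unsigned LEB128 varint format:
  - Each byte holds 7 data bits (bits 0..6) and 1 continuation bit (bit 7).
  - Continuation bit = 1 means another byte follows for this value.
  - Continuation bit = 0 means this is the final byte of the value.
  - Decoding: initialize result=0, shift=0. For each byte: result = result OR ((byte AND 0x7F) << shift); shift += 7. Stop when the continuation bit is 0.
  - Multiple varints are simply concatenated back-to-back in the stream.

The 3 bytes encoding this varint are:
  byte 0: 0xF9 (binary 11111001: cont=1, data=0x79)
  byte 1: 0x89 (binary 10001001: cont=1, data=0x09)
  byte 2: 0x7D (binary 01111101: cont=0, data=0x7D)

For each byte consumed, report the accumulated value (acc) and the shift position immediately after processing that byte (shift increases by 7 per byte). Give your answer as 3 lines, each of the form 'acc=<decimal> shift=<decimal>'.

Answer: acc=121 shift=7
acc=1273 shift=14
acc=2049273 shift=21

Derivation:
byte 0=0xF9: payload=0x79=121, contrib = 121<<0 = 121; acc -> 121, shift -> 7
byte 1=0x89: payload=0x09=9, contrib = 9<<7 = 1152; acc -> 1273, shift -> 14
byte 2=0x7D: payload=0x7D=125, contrib = 125<<14 = 2048000; acc -> 2049273, shift -> 21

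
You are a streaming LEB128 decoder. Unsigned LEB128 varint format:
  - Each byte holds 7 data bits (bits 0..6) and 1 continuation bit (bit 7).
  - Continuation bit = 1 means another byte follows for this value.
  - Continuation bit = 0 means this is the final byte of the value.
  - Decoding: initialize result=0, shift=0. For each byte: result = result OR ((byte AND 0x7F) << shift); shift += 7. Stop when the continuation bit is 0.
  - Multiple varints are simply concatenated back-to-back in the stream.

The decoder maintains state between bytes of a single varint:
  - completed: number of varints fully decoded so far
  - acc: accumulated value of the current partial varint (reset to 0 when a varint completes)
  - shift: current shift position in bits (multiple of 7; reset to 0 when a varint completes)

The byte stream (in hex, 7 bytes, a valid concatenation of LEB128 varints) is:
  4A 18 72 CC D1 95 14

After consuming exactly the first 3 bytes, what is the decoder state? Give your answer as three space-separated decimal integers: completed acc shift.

Answer: 3 0 0

Derivation:
byte[0]=0x4A cont=0 payload=0x4A: varint #1 complete (value=74); reset -> completed=1 acc=0 shift=0
byte[1]=0x18 cont=0 payload=0x18: varint #2 complete (value=24); reset -> completed=2 acc=0 shift=0
byte[2]=0x72 cont=0 payload=0x72: varint #3 complete (value=114); reset -> completed=3 acc=0 shift=0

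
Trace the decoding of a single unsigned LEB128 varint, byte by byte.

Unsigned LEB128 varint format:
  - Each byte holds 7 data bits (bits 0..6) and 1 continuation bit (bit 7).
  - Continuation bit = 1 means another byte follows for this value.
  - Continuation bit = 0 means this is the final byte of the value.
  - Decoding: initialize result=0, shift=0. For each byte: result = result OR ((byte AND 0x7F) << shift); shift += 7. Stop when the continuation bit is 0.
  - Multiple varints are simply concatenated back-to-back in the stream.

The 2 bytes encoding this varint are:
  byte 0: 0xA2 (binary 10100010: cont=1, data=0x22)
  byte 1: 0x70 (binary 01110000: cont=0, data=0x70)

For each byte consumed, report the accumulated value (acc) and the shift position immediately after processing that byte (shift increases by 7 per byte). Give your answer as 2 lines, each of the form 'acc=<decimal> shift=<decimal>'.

byte 0=0xA2: payload=0x22=34, contrib = 34<<0 = 34; acc -> 34, shift -> 7
byte 1=0x70: payload=0x70=112, contrib = 112<<7 = 14336; acc -> 14370, shift -> 14

Answer: acc=34 shift=7
acc=14370 shift=14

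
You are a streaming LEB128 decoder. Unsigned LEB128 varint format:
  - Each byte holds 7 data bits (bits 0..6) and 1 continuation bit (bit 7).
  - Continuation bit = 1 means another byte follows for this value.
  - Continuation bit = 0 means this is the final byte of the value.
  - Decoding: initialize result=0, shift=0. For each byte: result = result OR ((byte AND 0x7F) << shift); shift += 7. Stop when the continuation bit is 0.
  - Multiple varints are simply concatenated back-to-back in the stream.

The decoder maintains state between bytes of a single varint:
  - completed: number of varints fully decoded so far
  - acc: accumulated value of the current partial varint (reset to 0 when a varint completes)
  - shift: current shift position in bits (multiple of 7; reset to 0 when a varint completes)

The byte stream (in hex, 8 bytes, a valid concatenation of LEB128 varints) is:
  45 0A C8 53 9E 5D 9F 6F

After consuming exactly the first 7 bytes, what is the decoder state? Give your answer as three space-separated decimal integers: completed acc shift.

Answer: 4 31 7

Derivation:
byte[0]=0x45 cont=0 payload=0x45: varint #1 complete (value=69); reset -> completed=1 acc=0 shift=0
byte[1]=0x0A cont=0 payload=0x0A: varint #2 complete (value=10); reset -> completed=2 acc=0 shift=0
byte[2]=0xC8 cont=1 payload=0x48: acc |= 72<<0 -> completed=2 acc=72 shift=7
byte[3]=0x53 cont=0 payload=0x53: varint #3 complete (value=10696); reset -> completed=3 acc=0 shift=0
byte[4]=0x9E cont=1 payload=0x1E: acc |= 30<<0 -> completed=3 acc=30 shift=7
byte[5]=0x5D cont=0 payload=0x5D: varint #4 complete (value=11934); reset -> completed=4 acc=0 shift=0
byte[6]=0x9F cont=1 payload=0x1F: acc |= 31<<0 -> completed=4 acc=31 shift=7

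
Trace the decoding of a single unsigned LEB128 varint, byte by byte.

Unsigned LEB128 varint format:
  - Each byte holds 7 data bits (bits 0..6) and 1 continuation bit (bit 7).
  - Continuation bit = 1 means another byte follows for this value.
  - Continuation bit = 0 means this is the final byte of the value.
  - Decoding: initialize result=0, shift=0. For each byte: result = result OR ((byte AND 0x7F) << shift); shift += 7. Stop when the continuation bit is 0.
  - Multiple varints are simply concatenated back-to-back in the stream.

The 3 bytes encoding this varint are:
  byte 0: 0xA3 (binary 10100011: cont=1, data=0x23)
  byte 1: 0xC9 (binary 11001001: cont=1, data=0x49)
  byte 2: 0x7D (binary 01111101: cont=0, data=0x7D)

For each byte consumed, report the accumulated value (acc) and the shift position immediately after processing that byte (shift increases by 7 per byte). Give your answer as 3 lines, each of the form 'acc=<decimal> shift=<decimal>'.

Answer: acc=35 shift=7
acc=9379 shift=14
acc=2057379 shift=21

Derivation:
byte 0=0xA3: payload=0x23=35, contrib = 35<<0 = 35; acc -> 35, shift -> 7
byte 1=0xC9: payload=0x49=73, contrib = 73<<7 = 9344; acc -> 9379, shift -> 14
byte 2=0x7D: payload=0x7D=125, contrib = 125<<14 = 2048000; acc -> 2057379, shift -> 21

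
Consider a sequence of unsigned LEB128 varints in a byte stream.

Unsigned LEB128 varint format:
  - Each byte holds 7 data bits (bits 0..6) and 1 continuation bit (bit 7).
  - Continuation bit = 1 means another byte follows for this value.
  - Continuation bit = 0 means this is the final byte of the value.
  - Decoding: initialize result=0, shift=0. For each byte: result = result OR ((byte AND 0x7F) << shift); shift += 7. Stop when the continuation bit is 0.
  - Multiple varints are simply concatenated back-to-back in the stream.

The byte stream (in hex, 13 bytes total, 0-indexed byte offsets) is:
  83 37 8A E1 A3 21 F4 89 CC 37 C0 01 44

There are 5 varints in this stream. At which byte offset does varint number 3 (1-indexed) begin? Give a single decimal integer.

  byte[0]=0x83 cont=1 payload=0x03=3: acc |= 3<<0 -> acc=3 shift=7
  byte[1]=0x37 cont=0 payload=0x37=55: acc |= 55<<7 -> acc=7043 shift=14 [end]
Varint 1: bytes[0:2] = 83 37 -> value 7043 (2 byte(s))
  byte[2]=0x8A cont=1 payload=0x0A=10: acc |= 10<<0 -> acc=10 shift=7
  byte[3]=0xE1 cont=1 payload=0x61=97: acc |= 97<<7 -> acc=12426 shift=14
  byte[4]=0xA3 cont=1 payload=0x23=35: acc |= 35<<14 -> acc=585866 shift=21
  byte[5]=0x21 cont=0 payload=0x21=33: acc |= 33<<21 -> acc=69791882 shift=28 [end]
Varint 2: bytes[2:6] = 8A E1 A3 21 -> value 69791882 (4 byte(s))
  byte[6]=0xF4 cont=1 payload=0x74=116: acc |= 116<<0 -> acc=116 shift=7
  byte[7]=0x89 cont=1 payload=0x09=9: acc |= 9<<7 -> acc=1268 shift=14
  byte[8]=0xCC cont=1 payload=0x4C=76: acc |= 76<<14 -> acc=1246452 shift=21
  byte[9]=0x37 cont=0 payload=0x37=55: acc |= 55<<21 -> acc=116589812 shift=28 [end]
Varint 3: bytes[6:10] = F4 89 CC 37 -> value 116589812 (4 byte(s))
  byte[10]=0xC0 cont=1 payload=0x40=64: acc |= 64<<0 -> acc=64 shift=7
  byte[11]=0x01 cont=0 payload=0x01=1: acc |= 1<<7 -> acc=192 shift=14 [end]
Varint 4: bytes[10:12] = C0 01 -> value 192 (2 byte(s))
  byte[12]=0x44 cont=0 payload=0x44=68: acc |= 68<<0 -> acc=68 shift=7 [end]
Varint 5: bytes[12:13] = 44 -> value 68 (1 byte(s))

Answer: 6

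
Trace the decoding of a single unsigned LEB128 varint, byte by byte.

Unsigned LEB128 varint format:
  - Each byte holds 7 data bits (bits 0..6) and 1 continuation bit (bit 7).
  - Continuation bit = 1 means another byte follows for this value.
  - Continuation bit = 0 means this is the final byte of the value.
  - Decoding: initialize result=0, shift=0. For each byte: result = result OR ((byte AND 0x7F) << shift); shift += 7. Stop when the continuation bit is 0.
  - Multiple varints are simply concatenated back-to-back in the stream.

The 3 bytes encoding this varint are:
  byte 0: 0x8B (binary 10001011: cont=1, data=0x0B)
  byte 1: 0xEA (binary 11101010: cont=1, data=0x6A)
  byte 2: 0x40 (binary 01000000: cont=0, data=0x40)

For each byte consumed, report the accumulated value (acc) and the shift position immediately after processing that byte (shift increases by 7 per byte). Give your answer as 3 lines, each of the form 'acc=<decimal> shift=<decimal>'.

Answer: acc=11 shift=7
acc=13579 shift=14
acc=1062155 shift=21

Derivation:
byte 0=0x8B: payload=0x0B=11, contrib = 11<<0 = 11; acc -> 11, shift -> 7
byte 1=0xEA: payload=0x6A=106, contrib = 106<<7 = 13568; acc -> 13579, shift -> 14
byte 2=0x40: payload=0x40=64, contrib = 64<<14 = 1048576; acc -> 1062155, shift -> 21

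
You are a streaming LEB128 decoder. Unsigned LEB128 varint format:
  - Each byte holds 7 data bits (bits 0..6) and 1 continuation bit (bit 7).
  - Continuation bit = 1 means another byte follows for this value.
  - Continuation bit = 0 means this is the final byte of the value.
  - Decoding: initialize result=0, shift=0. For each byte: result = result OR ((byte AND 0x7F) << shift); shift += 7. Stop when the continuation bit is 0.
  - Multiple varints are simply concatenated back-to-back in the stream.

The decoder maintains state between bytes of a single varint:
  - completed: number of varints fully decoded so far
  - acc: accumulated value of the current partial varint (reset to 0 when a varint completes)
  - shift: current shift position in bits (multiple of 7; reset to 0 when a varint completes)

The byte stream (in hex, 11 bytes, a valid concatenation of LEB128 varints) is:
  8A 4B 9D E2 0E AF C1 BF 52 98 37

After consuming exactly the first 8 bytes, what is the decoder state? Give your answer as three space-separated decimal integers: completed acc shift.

Answer: 2 1040559 21

Derivation:
byte[0]=0x8A cont=1 payload=0x0A: acc |= 10<<0 -> completed=0 acc=10 shift=7
byte[1]=0x4B cont=0 payload=0x4B: varint #1 complete (value=9610); reset -> completed=1 acc=0 shift=0
byte[2]=0x9D cont=1 payload=0x1D: acc |= 29<<0 -> completed=1 acc=29 shift=7
byte[3]=0xE2 cont=1 payload=0x62: acc |= 98<<7 -> completed=1 acc=12573 shift=14
byte[4]=0x0E cont=0 payload=0x0E: varint #2 complete (value=241949); reset -> completed=2 acc=0 shift=0
byte[5]=0xAF cont=1 payload=0x2F: acc |= 47<<0 -> completed=2 acc=47 shift=7
byte[6]=0xC1 cont=1 payload=0x41: acc |= 65<<7 -> completed=2 acc=8367 shift=14
byte[7]=0xBF cont=1 payload=0x3F: acc |= 63<<14 -> completed=2 acc=1040559 shift=21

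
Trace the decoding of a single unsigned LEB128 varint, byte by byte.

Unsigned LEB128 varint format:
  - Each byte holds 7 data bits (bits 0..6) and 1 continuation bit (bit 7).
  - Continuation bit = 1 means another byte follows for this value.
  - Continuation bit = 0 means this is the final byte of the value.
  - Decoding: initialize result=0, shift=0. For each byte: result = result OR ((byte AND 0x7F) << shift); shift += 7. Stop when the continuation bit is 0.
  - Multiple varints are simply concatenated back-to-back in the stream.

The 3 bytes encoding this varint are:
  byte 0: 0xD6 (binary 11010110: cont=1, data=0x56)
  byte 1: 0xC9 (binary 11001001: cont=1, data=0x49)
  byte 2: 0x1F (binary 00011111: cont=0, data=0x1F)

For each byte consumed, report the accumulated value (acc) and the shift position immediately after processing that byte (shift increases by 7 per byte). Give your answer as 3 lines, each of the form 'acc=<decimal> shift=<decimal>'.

Answer: acc=86 shift=7
acc=9430 shift=14
acc=517334 shift=21

Derivation:
byte 0=0xD6: payload=0x56=86, contrib = 86<<0 = 86; acc -> 86, shift -> 7
byte 1=0xC9: payload=0x49=73, contrib = 73<<7 = 9344; acc -> 9430, shift -> 14
byte 2=0x1F: payload=0x1F=31, contrib = 31<<14 = 507904; acc -> 517334, shift -> 21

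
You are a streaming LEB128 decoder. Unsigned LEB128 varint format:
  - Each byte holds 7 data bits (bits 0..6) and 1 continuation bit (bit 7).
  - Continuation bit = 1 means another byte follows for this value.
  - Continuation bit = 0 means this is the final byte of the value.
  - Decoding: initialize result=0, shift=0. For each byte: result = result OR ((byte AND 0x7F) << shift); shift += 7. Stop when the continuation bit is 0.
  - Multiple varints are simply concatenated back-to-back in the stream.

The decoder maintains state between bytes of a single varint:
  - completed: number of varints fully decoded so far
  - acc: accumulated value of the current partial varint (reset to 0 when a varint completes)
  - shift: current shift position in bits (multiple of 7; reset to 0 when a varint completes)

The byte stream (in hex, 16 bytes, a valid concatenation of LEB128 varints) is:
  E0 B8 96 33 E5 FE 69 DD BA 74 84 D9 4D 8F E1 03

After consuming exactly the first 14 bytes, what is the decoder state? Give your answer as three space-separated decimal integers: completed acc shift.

Answer: 4 15 7

Derivation:
byte[0]=0xE0 cont=1 payload=0x60: acc |= 96<<0 -> completed=0 acc=96 shift=7
byte[1]=0xB8 cont=1 payload=0x38: acc |= 56<<7 -> completed=0 acc=7264 shift=14
byte[2]=0x96 cont=1 payload=0x16: acc |= 22<<14 -> completed=0 acc=367712 shift=21
byte[3]=0x33 cont=0 payload=0x33: varint #1 complete (value=107322464); reset -> completed=1 acc=0 shift=0
byte[4]=0xE5 cont=1 payload=0x65: acc |= 101<<0 -> completed=1 acc=101 shift=7
byte[5]=0xFE cont=1 payload=0x7E: acc |= 126<<7 -> completed=1 acc=16229 shift=14
byte[6]=0x69 cont=0 payload=0x69: varint #2 complete (value=1736549); reset -> completed=2 acc=0 shift=0
byte[7]=0xDD cont=1 payload=0x5D: acc |= 93<<0 -> completed=2 acc=93 shift=7
byte[8]=0xBA cont=1 payload=0x3A: acc |= 58<<7 -> completed=2 acc=7517 shift=14
byte[9]=0x74 cont=0 payload=0x74: varint #3 complete (value=1908061); reset -> completed=3 acc=0 shift=0
byte[10]=0x84 cont=1 payload=0x04: acc |= 4<<0 -> completed=3 acc=4 shift=7
byte[11]=0xD9 cont=1 payload=0x59: acc |= 89<<7 -> completed=3 acc=11396 shift=14
byte[12]=0x4D cont=0 payload=0x4D: varint #4 complete (value=1272964); reset -> completed=4 acc=0 shift=0
byte[13]=0x8F cont=1 payload=0x0F: acc |= 15<<0 -> completed=4 acc=15 shift=7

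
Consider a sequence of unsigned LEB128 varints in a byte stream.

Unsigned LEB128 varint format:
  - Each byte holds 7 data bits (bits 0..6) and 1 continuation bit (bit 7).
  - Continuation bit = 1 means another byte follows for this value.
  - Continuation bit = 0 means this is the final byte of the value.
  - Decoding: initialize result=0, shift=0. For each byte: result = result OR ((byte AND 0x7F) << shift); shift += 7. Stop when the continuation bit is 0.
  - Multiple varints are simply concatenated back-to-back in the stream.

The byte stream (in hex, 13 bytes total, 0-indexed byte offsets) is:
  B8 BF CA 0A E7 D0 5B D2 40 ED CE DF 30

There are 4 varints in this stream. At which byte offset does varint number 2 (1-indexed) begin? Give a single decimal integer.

  byte[0]=0xB8 cont=1 payload=0x38=56: acc |= 56<<0 -> acc=56 shift=7
  byte[1]=0xBF cont=1 payload=0x3F=63: acc |= 63<<7 -> acc=8120 shift=14
  byte[2]=0xCA cont=1 payload=0x4A=74: acc |= 74<<14 -> acc=1220536 shift=21
  byte[3]=0x0A cont=0 payload=0x0A=10: acc |= 10<<21 -> acc=22192056 shift=28 [end]
Varint 1: bytes[0:4] = B8 BF CA 0A -> value 22192056 (4 byte(s))
  byte[4]=0xE7 cont=1 payload=0x67=103: acc |= 103<<0 -> acc=103 shift=7
  byte[5]=0xD0 cont=1 payload=0x50=80: acc |= 80<<7 -> acc=10343 shift=14
  byte[6]=0x5B cont=0 payload=0x5B=91: acc |= 91<<14 -> acc=1501287 shift=21 [end]
Varint 2: bytes[4:7] = E7 D0 5B -> value 1501287 (3 byte(s))
  byte[7]=0xD2 cont=1 payload=0x52=82: acc |= 82<<0 -> acc=82 shift=7
  byte[8]=0x40 cont=0 payload=0x40=64: acc |= 64<<7 -> acc=8274 shift=14 [end]
Varint 3: bytes[7:9] = D2 40 -> value 8274 (2 byte(s))
  byte[9]=0xED cont=1 payload=0x6D=109: acc |= 109<<0 -> acc=109 shift=7
  byte[10]=0xCE cont=1 payload=0x4E=78: acc |= 78<<7 -> acc=10093 shift=14
  byte[11]=0xDF cont=1 payload=0x5F=95: acc |= 95<<14 -> acc=1566573 shift=21
  byte[12]=0x30 cont=0 payload=0x30=48: acc |= 48<<21 -> acc=102229869 shift=28 [end]
Varint 4: bytes[9:13] = ED CE DF 30 -> value 102229869 (4 byte(s))

Answer: 4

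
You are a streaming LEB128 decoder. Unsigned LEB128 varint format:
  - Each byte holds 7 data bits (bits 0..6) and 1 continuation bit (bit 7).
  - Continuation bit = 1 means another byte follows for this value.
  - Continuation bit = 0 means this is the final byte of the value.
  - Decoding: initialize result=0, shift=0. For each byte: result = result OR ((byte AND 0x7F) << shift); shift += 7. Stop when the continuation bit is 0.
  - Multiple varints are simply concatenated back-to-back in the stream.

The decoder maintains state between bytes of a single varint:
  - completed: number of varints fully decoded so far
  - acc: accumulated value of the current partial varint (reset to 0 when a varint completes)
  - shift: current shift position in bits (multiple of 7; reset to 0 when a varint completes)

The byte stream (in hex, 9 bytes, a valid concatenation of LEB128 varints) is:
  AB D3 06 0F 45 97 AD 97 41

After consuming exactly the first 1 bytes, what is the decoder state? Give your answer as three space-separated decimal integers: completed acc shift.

byte[0]=0xAB cont=1 payload=0x2B: acc |= 43<<0 -> completed=0 acc=43 shift=7

Answer: 0 43 7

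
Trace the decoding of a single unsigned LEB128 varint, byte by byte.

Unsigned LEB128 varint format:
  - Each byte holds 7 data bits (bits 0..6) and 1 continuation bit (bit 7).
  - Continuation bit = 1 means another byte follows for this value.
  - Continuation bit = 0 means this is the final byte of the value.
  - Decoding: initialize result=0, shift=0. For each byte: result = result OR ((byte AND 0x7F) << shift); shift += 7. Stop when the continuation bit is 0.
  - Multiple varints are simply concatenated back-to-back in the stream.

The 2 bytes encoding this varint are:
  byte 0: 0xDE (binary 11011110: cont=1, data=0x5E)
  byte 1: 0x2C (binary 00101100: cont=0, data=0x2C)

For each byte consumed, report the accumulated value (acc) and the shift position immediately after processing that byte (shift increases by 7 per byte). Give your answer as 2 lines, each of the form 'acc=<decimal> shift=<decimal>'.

Answer: acc=94 shift=7
acc=5726 shift=14

Derivation:
byte 0=0xDE: payload=0x5E=94, contrib = 94<<0 = 94; acc -> 94, shift -> 7
byte 1=0x2C: payload=0x2C=44, contrib = 44<<7 = 5632; acc -> 5726, shift -> 14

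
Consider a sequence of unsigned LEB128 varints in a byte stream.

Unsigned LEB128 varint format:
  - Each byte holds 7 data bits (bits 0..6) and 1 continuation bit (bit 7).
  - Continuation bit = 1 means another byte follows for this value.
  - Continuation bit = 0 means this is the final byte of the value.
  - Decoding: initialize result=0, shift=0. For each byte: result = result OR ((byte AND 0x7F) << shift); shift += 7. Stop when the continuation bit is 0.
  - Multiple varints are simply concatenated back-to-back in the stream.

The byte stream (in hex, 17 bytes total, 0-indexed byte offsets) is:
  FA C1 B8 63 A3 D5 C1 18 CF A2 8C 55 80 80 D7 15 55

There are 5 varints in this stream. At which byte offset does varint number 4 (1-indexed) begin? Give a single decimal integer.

Answer: 12

Derivation:
  byte[0]=0xFA cont=1 payload=0x7A=122: acc |= 122<<0 -> acc=122 shift=7
  byte[1]=0xC1 cont=1 payload=0x41=65: acc |= 65<<7 -> acc=8442 shift=14
  byte[2]=0xB8 cont=1 payload=0x38=56: acc |= 56<<14 -> acc=925946 shift=21
  byte[3]=0x63 cont=0 payload=0x63=99: acc |= 99<<21 -> acc=208543994 shift=28 [end]
Varint 1: bytes[0:4] = FA C1 B8 63 -> value 208543994 (4 byte(s))
  byte[4]=0xA3 cont=1 payload=0x23=35: acc |= 35<<0 -> acc=35 shift=7
  byte[5]=0xD5 cont=1 payload=0x55=85: acc |= 85<<7 -> acc=10915 shift=14
  byte[6]=0xC1 cont=1 payload=0x41=65: acc |= 65<<14 -> acc=1075875 shift=21
  byte[7]=0x18 cont=0 payload=0x18=24: acc |= 24<<21 -> acc=51407523 shift=28 [end]
Varint 2: bytes[4:8] = A3 D5 C1 18 -> value 51407523 (4 byte(s))
  byte[8]=0xCF cont=1 payload=0x4F=79: acc |= 79<<0 -> acc=79 shift=7
  byte[9]=0xA2 cont=1 payload=0x22=34: acc |= 34<<7 -> acc=4431 shift=14
  byte[10]=0x8C cont=1 payload=0x0C=12: acc |= 12<<14 -> acc=201039 shift=21
  byte[11]=0x55 cont=0 payload=0x55=85: acc |= 85<<21 -> acc=178458959 shift=28 [end]
Varint 3: bytes[8:12] = CF A2 8C 55 -> value 178458959 (4 byte(s))
  byte[12]=0x80 cont=1 payload=0x00=0: acc |= 0<<0 -> acc=0 shift=7
  byte[13]=0x80 cont=1 payload=0x00=0: acc |= 0<<7 -> acc=0 shift=14
  byte[14]=0xD7 cont=1 payload=0x57=87: acc |= 87<<14 -> acc=1425408 shift=21
  byte[15]=0x15 cont=0 payload=0x15=21: acc |= 21<<21 -> acc=45465600 shift=28 [end]
Varint 4: bytes[12:16] = 80 80 D7 15 -> value 45465600 (4 byte(s))
  byte[16]=0x55 cont=0 payload=0x55=85: acc |= 85<<0 -> acc=85 shift=7 [end]
Varint 5: bytes[16:17] = 55 -> value 85 (1 byte(s))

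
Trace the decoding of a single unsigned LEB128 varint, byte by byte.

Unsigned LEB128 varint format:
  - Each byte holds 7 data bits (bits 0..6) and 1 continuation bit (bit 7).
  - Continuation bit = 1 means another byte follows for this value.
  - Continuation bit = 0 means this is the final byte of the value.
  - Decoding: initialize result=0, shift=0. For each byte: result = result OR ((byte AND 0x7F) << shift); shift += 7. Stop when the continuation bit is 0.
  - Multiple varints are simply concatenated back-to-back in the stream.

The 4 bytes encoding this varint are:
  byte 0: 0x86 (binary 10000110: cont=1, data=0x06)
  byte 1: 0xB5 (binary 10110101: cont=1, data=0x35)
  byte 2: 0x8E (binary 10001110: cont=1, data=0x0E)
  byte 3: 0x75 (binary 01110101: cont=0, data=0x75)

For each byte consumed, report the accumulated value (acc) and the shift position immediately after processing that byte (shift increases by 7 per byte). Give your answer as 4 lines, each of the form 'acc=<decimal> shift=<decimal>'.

byte 0=0x86: payload=0x06=6, contrib = 6<<0 = 6; acc -> 6, shift -> 7
byte 1=0xB5: payload=0x35=53, contrib = 53<<7 = 6784; acc -> 6790, shift -> 14
byte 2=0x8E: payload=0x0E=14, contrib = 14<<14 = 229376; acc -> 236166, shift -> 21
byte 3=0x75: payload=0x75=117, contrib = 117<<21 = 245366784; acc -> 245602950, shift -> 28

Answer: acc=6 shift=7
acc=6790 shift=14
acc=236166 shift=21
acc=245602950 shift=28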